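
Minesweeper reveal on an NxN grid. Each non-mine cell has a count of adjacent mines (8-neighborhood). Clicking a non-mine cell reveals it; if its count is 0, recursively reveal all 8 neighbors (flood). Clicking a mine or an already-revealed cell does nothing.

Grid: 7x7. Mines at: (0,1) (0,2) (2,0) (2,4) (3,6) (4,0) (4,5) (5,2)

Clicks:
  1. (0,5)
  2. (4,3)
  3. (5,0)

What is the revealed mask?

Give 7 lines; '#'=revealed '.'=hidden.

Click 1 (0,5) count=0: revealed 10 new [(0,3) (0,4) (0,5) (0,6) (1,3) (1,4) (1,5) (1,6) (2,5) (2,6)] -> total=10
Click 2 (4,3) count=1: revealed 1 new [(4,3)] -> total=11
Click 3 (5,0) count=1: revealed 1 new [(5,0)] -> total=12

Answer: ...####
...####
.....##
.......
...#...
#......
.......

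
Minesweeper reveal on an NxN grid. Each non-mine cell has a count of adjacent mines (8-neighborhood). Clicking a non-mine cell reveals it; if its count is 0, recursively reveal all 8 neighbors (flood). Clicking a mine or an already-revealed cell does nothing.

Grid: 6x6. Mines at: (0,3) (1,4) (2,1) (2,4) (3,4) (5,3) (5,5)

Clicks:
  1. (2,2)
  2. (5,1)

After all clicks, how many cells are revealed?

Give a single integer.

Answer: 10

Derivation:
Click 1 (2,2) count=1: revealed 1 new [(2,2)] -> total=1
Click 2 (5,1) count=0: revealed 9 new [(3,0) (3,1) (3,2) (4,0) (4,1) (4,2) (5,0) (5,1) (5,2)] -> total=10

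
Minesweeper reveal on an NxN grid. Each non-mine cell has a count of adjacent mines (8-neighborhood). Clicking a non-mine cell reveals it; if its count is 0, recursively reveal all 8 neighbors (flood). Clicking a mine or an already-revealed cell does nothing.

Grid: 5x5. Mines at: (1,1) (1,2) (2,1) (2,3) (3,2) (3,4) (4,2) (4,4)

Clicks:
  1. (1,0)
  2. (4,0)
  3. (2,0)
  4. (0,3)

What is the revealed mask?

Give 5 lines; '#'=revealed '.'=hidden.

Click 1 (1,0) count=2: revealed 1 new [(1,0)] -> total=1
Click 2 (4,0) count=0: revealed 4 new [(3,0) (3,1) (4,0) (4,1)] -> total=5
Click 3 (2,0) count=2: revealed 1 new [(2,0)] -> total=6
Click 4 (0,3) count=1: revealed 1 new [(0,3)] -> total=7

Answer: ...#.
#....
#....
##...
##...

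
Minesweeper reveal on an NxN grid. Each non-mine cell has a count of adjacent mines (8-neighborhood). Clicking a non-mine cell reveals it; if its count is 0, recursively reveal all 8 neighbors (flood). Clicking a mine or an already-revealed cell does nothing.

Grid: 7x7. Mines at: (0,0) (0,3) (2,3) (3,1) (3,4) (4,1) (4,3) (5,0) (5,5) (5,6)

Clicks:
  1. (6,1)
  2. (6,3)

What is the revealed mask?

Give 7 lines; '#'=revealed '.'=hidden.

Answer: .......
.......
.......
.......
.......
.####..
.####..

Derivation:
Click 1 (6,1) count=1: revealed 1 new [(6,1)] -> total=1
Click 2 (6,3) count=0: revealed 7 new [(5,1) (5,2) (5,3) (5,4) (6,2) (6,3) (6,4)] -> total=8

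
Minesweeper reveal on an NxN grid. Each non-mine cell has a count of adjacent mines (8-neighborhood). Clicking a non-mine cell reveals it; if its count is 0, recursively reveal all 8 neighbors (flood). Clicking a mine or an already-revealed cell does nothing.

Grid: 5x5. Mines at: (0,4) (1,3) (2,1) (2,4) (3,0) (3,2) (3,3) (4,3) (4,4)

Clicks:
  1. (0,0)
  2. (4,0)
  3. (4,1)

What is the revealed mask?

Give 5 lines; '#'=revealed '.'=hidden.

Click 1 (0,0) count=0: revealed 6 new [(0,0) (0,1) (0,2) (1,0) (1,1) (1,2)] -> total=6
Click 2 (4,0) count=1: revealed 1 new [(4,0)] -> total=7
Click 3 (4,1) count=2: revealed 1 new [(4,1)] -> total=8

Answer: ###..
###..
.....
.....
##...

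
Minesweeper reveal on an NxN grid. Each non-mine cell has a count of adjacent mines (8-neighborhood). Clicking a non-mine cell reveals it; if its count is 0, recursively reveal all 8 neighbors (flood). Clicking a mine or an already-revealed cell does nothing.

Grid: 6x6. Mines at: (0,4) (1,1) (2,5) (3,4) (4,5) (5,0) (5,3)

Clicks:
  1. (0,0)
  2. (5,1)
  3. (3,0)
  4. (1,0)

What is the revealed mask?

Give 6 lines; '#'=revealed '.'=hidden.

Answer: #.....
#.....
####..
####..
####..
.#....

Derivation:
Click 1 (0,0) count=1: revealed 1 new [(0,0)] -> total=1
Click 2 (5,1) count=1: revealed 1 new [(5,1)] -> total=2
Click 3 (3,0) count=0: revealed 12 new [(2,0) (2,1) (2,2) (2,3) (3,0) (3,1) (3,2) (3,3) (4,0) (4,1) (4,2) (4,3)] -> total=14
Click 4 (1,0) count=1: revealed 1 new [(1,0)] -> total=15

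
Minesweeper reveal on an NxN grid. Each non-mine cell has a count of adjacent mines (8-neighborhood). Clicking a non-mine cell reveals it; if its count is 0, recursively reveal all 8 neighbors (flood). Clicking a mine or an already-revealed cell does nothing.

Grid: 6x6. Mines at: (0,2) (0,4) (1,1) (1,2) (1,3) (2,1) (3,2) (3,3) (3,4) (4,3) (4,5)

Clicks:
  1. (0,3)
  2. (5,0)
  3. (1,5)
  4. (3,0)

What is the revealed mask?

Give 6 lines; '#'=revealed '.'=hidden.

Answer: ...#..
.....#
......
##....
###...
###...

Derivation:
Click 1 (0,3) count=4: revealed 1 new [(0,3)] -> total=1
Click 2 (5,0) count=0: revealed 8 new [(3,0) (3,1) (4,0) (4,1) (4,2) (5,0) (5,1) (5,2)] -> total=9
Click 3 (1,5) count=1: revealed 1 new [(1,5)] -> total=10
Click 4 (3,0) count=1: revealed 0 new [(none)] -> total=10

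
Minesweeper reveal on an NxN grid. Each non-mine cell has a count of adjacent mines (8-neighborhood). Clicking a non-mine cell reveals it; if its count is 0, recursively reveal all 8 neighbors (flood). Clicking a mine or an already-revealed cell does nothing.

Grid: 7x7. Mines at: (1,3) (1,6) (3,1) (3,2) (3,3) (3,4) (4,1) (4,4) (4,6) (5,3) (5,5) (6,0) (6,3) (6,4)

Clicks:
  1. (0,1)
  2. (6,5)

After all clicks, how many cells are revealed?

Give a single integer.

Answer: 10

Derivation:
Click 1 (0,1) count=0: revealed 9 new [(0,0) (0,1) (0,2) (1,0) (1,1) (1,2) (2,0) (2,1) (2,2)] -> total=9
Click 2 (6,5) count=2: revealed 1 new [(6,5)] -> total=10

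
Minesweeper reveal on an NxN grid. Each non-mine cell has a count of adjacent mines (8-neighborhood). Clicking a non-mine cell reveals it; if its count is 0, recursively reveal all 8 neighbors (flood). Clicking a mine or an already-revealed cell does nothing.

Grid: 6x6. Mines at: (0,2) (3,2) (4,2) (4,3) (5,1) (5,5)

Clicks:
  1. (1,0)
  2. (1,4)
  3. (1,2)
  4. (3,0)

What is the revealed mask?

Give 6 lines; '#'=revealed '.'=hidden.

Answer: ##.###
######
##.###
##.###
##..##
......

Derivation:
Click 1 (1,0) count=0: revealed 10 new [(0,0) (0,1) (1,0) (1,1) (2,0) (2,1) (3,0) (3,1) (4,0) (4,1)] -> total=10
Click 2 (1,4) count=0: revealed 14 new [(0,3) (0,4) (0,5) (1,3) (1,4) (1,5) (2,3) (2,4) (2,5) (3,3) (3,4) (3,5) (4,4) (4,5)] -> total=24
Click 3 (1,2) count=1: revealed 1 new [(1,2)] -> total=25
Click 4 (3,0) count=0: revealed 0 new [(none)] -> total=25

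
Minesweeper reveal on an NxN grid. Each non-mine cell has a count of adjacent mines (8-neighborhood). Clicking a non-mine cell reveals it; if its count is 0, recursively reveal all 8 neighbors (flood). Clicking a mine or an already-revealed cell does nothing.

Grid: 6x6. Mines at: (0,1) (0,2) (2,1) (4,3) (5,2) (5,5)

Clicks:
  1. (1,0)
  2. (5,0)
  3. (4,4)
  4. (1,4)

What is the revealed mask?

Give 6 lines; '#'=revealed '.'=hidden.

Click 1 (1,0) count=2: revealed 1 new [(1,0)] -> total=1
Click 2 (5,0) count=0: revealed 6 new [(3,0) (3,1) (4,0) (4,1) (5,0) (5,1)] -> total=7
Click 3 (4,4) count=2: revealed 1 new [(4,4)] -> total=8
Click 4 (1,4) count=0: revealed 16 new [(0,3) (0,4) (0,5) (1,2) (1,3) (1,4) (1,5) (2,2) (2,3) (2,4) (2,5) (3,2) (3,3) (3,4) (3,5) (4,5)] -> total=24

Answer: ...###
#.####
..####
######
##..##
##....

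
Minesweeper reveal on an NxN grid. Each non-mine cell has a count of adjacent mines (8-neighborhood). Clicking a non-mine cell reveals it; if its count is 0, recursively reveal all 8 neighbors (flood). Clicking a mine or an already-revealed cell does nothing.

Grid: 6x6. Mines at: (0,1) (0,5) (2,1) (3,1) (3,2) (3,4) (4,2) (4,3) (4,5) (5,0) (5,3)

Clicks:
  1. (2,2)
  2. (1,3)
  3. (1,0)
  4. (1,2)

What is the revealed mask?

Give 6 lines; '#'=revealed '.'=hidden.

Answer: ..###.
#.###.
..###.
......
......
......

Derivation:
Click 1 (2,2) count=3: revealed 1 new [(2,2)] -> total=1
Click 2 (1,3) count=0: revealed 8 new [(0,2) (0,3) (0,4) (1,2) (1,3) (1,4) (2,3) (2,4)] -> total=9
Click 3 (1,0) count=2: revealed 1 new [(1,0)] -> total=10
Click 4 (1,2) count=2: revealed 0 new [(none)] -> total=10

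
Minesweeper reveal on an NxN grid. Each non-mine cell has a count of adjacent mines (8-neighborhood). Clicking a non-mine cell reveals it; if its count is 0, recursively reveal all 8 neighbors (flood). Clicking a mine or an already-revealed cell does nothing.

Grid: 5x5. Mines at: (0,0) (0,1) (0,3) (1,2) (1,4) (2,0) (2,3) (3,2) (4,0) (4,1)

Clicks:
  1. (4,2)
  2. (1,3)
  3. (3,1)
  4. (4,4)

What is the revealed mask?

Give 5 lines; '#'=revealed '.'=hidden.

Click 1 (4,2) count=2: revealed 1 new [(4,2)] -> total=1
Click 2 (1,3) count=4: revealed 1 new [(1,3)] -> total=2
Click 3 (3,1) count=4: revealed 1 new [(3,1)] -> total=3
Click 4 (4,4) count=0: revealed 4 new [(3,3) (3,4) (4,3) (4,4)] -> total=7

Answer: .....
...#.
.....
.#.##
..###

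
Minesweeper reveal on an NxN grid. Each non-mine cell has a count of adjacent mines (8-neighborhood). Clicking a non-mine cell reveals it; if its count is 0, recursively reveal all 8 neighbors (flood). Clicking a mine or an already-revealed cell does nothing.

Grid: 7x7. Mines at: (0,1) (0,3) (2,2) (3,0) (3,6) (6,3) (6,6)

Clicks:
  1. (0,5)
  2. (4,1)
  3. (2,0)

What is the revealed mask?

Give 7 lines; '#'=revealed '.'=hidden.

Answer: ....###
...####
#..####
.#####.
######.
######.
###....

Derivation:
Click 1 (0,5) count=0: revealed 31 new [(0,4) (0,5) (0,6) (1,3) (1,4) (1,5) (1,6) (2,3) (2,4) (2,5) (2,6) (3,1) (3,2) (3,3) (3,4) (3,5) (4,0) (4,1) (4,2) (4,3) (4,4) (4,5) (5,0) (5,1) (5,2) (5,3) (5,4) (5,5) (6,0) (6,1) (6,2)] -> total=31
Click 2 (4,1) count=1: revealed 0 new [(none)] -> total=31
Click 3 (2,0) count=1: revealed 1 new [(2,0)] -> total=32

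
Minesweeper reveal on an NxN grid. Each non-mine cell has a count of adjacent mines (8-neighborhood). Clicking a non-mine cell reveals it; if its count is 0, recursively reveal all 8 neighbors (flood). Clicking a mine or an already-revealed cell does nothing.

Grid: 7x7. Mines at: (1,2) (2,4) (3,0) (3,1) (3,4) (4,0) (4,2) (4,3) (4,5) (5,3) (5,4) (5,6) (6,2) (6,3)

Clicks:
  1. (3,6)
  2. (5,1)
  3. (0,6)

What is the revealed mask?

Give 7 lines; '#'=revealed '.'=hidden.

Click 1 (3,6) count=1: revealed 1 new [(3,6)] -> total=1
Click 2 (5,1) count=3: revealed 1 new [(5,1)] -> total=2
Click 3 (0,6) count=0: revealed 11 new [(0,3) (0,4) (0,5) (0,6) (1,3) (1,4) (1,5) (1,6) (2,5) (2,6) (3,5)] -> total=13

Answer: ...####
...####
.....##
.....##
.......
.#.....
.......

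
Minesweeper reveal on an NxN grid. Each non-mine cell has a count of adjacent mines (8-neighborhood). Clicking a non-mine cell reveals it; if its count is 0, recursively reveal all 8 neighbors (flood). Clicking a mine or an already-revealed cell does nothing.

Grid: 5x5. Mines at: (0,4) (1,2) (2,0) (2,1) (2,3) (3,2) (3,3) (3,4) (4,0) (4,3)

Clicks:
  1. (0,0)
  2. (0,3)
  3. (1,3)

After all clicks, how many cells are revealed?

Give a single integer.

Answer: 6

Derivation:
Click 1 (0,0) count=0: revealed 4 new [(0,0) (0,1) (1,0) (1,1)] -> total=4
Click 2 (0,3) count=2: revealed 1 new [(0,3)] -> total=5
Click 3 (1,3) count=3: revealed 1 new [(1,3)] -> total=6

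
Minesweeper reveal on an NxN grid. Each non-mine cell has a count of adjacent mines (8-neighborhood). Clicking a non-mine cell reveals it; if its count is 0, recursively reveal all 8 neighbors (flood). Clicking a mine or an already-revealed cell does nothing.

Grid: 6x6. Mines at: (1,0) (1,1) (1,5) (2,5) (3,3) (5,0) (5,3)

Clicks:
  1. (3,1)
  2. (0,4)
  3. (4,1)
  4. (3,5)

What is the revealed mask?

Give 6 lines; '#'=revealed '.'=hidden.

Answer: ....#.
......
###...
###..#
###...
......

Derivation:
Click 1 (3,1) count=0: revealed 9 new [(2,0) (2,1) (2,2) (3,0) (3,1) (3,2) (4,0) (4,1) (4,2)] -> total=9
Click 2 (0,4) count=1: revealed 1 new [(0,4)] -> total=10
Click 3 (4,1) count=1: revealed 0 new [(none)] -> total=10
Click 4 (3,5) count=1: revealed 1 new [(3,5)] -> total=11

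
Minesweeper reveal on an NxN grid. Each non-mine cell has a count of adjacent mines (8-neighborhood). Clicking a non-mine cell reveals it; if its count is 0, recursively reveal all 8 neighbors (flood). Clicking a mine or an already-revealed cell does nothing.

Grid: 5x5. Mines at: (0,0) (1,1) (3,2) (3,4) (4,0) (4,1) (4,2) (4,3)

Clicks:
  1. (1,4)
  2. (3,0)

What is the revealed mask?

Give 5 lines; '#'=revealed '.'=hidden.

Click 1 (1,4) count=0: revealed 9 new [(0,2) (0,3) (0,4) (1,2) (1,3) (1,4) (2,2) (2,3) (2,4)] -> total=9
Click 2 (3,0) count=2: revealed 1 new [(3,0)] -> total=10

Answer: ..###
..###
..###
#....
.....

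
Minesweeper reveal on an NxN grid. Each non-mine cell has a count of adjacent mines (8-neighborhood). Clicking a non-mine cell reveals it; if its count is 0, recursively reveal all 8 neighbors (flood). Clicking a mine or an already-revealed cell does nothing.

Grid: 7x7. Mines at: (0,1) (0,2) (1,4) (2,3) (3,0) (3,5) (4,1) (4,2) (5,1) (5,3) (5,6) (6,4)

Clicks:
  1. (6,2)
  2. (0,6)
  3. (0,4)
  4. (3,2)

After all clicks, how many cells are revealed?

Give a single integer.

Click 1 (6,2) count=2: revealed 1 new [(6,2)] -> total=1
Click 2 (0,6) count=0: revealed 6 new [(0,5) (0,6) (1,5) (1,6) (2,5) (2,6)] -> total=7
Click 3 (0,4) count=1: revealed 1 new [(0,4)] -> total=8
Click 4 (3,2) count=3: revealed 1 new [(3,2)] -> total=9

Answer: 9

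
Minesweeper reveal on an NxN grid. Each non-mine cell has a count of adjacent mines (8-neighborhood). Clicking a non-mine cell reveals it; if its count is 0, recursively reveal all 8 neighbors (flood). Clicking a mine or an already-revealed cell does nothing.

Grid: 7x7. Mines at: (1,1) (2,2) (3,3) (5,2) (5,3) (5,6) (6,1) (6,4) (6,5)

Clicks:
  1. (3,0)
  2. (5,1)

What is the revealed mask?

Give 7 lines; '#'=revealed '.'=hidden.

Answer: .......
.......
##.....
##.....
##.....
##.....
.......

Derivation:
Click 1 (3,0) count=0: revealed 8 new [(2,0) (2,1) (3,0) (3,1) (4,0) (4,1) (5,0) (5,1)] -> total=8
Click 2 (5,1) count=2: revealed 0 new [(none)] -> total=8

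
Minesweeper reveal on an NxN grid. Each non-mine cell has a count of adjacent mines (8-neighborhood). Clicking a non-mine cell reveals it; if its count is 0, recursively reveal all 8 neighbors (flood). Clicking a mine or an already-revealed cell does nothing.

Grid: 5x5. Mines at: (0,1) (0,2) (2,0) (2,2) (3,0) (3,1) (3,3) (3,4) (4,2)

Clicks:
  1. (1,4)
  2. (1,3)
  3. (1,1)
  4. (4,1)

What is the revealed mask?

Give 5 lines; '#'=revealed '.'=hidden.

Click 1 (1,4) count=0: revealed 6 new [(0,3) (0,4) (1,3) (1,4) (2,3) (2,4)] -> total=6
Click 2 (1,3) count=2: revealed 0 new [(none)] -> total=6
Click 3 (1,1) count=4: revealed 1 new [(1,1)] -> total=7
Click 4 (4,1) count=3: revealed 1 new [(4,1)] -> total=8

Answer: ...##
.#.##
...##
.....
.#...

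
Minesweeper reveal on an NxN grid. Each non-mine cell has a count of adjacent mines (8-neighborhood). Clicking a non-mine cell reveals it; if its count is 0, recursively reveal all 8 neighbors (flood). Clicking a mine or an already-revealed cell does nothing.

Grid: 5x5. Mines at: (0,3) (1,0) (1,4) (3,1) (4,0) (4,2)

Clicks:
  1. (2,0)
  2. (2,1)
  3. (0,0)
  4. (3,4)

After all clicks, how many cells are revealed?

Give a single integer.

Answer: 9

Derivation:
Click 1 (2,0) count=2: revealed 1 new [(2,0)] -> total=1
Click 2 (2,1) count=2: revealed 1 new [(2,1)] -> total=2
Click 3 (0,0) count=1: revealed 1 new [(0,0)] -> total=3
Click 4 (3,4) count=0: revealed 6 new [(2,3) (2,4) (3,3) (3,4) (4,3) (4,4)] -> total=9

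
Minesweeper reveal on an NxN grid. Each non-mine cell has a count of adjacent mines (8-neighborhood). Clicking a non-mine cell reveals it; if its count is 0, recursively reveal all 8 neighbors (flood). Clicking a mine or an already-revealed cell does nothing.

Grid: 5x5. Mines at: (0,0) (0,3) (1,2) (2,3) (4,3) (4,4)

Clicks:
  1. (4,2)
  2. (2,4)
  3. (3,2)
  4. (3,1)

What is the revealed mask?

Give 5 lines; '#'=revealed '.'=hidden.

Answer: .....
##...
###.#
###..
###..

Derivation:
Click 1 (4,2) count=1: revealed 1 new [(4,2)] -> total=1
Click 2 (2,4) count=1: revealed 1 new [(2,4)] -> total=2
Click 3 (3,2) count=2: revealed 1 new [(3,2)] -> total=3
Click 4 (3,1) count=0: revealed 9 new [(1,0) (1,1) (2,0) (2,1) (2,2) (3,0) (3,1) (4,0) (4,1)] -> total=12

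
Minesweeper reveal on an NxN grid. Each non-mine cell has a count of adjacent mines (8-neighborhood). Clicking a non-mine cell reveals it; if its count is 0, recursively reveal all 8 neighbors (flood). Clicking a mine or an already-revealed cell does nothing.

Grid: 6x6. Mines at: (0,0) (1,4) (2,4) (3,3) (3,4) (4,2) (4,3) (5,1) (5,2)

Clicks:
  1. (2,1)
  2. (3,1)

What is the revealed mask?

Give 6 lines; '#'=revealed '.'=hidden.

Answer: .###..
####..
####..
###...
##....
......

Derivation:
Click 1 (2,1) count=0: revealed 16 new [(0,1) (0,2) (0,3) (1,0) (1,1) (1,2) (1,3) (2,0) (2,1) (2,2) (2,3) (3,0) (3,1) (3,2) (4,0) (4,1)] -> total=16
Click 2 (3,1) count=1: revealed 0 new [(none)] -> total=16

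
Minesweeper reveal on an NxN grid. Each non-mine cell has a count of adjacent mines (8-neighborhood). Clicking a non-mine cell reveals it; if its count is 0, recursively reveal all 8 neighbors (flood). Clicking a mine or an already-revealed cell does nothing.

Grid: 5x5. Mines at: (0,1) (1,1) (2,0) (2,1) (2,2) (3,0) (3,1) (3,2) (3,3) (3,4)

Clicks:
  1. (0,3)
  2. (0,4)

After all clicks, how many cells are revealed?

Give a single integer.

Answer: 8

Derivation:
Click 1 (0,3) count=0: revealed 8 new [(0,2) (0,3) (0,4) (1,2) (1,3) (1,4) (2,3) (2,4)] -> total=8
Click 2 (0,4) count=0: revealed 0 new [(none)] -> total=8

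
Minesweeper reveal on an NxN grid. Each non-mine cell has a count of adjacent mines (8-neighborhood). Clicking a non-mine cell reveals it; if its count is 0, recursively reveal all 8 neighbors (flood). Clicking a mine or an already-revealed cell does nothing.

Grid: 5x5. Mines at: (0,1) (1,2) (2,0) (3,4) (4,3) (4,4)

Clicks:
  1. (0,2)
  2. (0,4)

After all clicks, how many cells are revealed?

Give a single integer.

Click 1 (0,2) count=2: revealed 1 new [(0,2)] -> total=1
Click 2 (0,4) count=0: revealed 6 new [(0,3) (0,4) (1,3) (1,4) (2,3) (2,4)] -> total=7

Answer: 7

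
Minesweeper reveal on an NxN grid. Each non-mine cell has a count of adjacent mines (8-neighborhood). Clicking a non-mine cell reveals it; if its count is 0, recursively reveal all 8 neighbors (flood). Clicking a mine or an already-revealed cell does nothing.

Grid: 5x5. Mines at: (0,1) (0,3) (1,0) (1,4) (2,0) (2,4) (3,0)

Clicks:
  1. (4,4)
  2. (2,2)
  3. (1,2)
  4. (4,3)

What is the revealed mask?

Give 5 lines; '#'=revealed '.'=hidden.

Click 1 (4,4) count=0: revealed 14 new [(1,1) (1,2) (1,3) (2,1) (2,2) (2,3) (3,1) (3,2) (3,3) (3,4) (4,1) (4,2) (4,3) (4,4)] -> total=14
Click 2 (2,2) count=0: revealed 0 new [(none)] -> total=14
Click 3 (1,2) count=2: revealed 0 new [(none)] -> total=14
Click 4 (4,3) count=0: revealed 0 new [(none)] -> total=14

Answer: .....
.###.
.###.
.####
.####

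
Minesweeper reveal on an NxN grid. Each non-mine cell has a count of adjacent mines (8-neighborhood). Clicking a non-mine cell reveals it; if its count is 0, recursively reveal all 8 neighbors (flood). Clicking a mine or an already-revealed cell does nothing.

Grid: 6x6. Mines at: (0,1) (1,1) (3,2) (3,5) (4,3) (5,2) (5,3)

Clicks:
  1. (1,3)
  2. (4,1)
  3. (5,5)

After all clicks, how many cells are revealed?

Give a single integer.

Click 1 (1,3) count=0: revealed 12 new [(0,2) (0,3) (0,4) (0,5) (1,2) (1,3) (1,4) (1,5) (2,2) (2,3) (2,4) (2,5)] -> total=12
Click 2 (4,1) count=2: revealed 1 new [(4,1)] -> total=13
Click 3 (5,5) count=0: revealed 4 new [(4,4) (4,5) (5,4) (5,5)] -> total=17

Answer: 17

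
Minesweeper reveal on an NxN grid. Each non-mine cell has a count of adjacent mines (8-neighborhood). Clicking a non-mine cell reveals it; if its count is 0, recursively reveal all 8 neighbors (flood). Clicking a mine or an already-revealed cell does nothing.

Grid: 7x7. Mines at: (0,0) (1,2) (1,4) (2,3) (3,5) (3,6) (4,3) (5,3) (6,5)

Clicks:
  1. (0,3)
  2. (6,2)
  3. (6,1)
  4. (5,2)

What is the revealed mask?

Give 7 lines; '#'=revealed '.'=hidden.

Answer: ...#...
##.....
###....
###....
###....
###....
###....

Derivation:
Click 1 (0,3) count=2: revealed 1 new [(0,3)] -> total=1
Click 2 (6,2) count=1: revealed 1 new [(6,2)] -> total=2
Click 3 (6,1) count=0: revealed 16 new [(1,0) (1,1) (2,0) (2,1) (2,2) (3,0) (3,1) (3,2) (4,0) (4,1) (4,2) (5,0) (5,1) (5,2) (6,0) (6,1)] -> total=18
Click 4 (5,2) count=2: revealed 0 new [(none)] -> total=18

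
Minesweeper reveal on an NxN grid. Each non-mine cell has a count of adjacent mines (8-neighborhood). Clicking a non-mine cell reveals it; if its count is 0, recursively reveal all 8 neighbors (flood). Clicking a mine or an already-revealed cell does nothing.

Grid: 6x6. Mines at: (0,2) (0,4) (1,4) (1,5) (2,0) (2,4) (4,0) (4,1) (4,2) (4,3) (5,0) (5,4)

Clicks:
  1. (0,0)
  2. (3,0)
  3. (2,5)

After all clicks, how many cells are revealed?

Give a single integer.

Click 1 (0,0) count=0: revealed 4 new [(0,0) (0,1) (1,0) (1,1)] -> total=4
Click 2 (3,0) count=3: revealed 1 new [(3,0)] -> total=5
Click 3 (2,5) count=3: revealed 1 new [(2,5)] -> total=6

Answer: 6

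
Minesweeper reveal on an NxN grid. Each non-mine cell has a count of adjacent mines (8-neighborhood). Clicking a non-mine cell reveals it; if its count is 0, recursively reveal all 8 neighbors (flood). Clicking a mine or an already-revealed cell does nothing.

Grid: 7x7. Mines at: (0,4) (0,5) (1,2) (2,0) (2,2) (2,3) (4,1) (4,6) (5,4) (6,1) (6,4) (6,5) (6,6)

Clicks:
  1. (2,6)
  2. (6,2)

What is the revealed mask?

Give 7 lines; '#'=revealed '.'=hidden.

Click 1 (2,6) count=0: revealed 9 new [(1,4) (1,5) (1,6) (2,4) (2,5) (2,6) (3,4) (3,5) (3,6)] -> total=9
Click 2 (6,2) count=1: revealed 1 new [(6,2)] -> total=10

Answer: .......
....###
....###
....###
.......
.......
..#....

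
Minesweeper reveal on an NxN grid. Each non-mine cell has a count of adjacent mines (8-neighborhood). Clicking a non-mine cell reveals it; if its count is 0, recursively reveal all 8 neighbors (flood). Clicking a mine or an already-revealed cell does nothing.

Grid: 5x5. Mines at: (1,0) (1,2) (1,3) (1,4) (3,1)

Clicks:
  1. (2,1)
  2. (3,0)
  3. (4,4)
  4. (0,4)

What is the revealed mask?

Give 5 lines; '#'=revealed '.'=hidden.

Click 1 (2,1) count=3: revealed 1 new [(2,1)] -> total=1
Click 2 (3,0) count=1: revealed 1 new [(3,0)] -> total=2
Click 3 (4,4) count=0: revealed 9 new [(2,2) (2,3) (2,4) (3,2) (3,3) (3,4) (4,2) (4,3) (4,4)] -> total=11
Click 4 (0,4) count=2: revealed 1 new [(0,4)] -> total=12

Answer: ....#
.....
.####
#.###
..###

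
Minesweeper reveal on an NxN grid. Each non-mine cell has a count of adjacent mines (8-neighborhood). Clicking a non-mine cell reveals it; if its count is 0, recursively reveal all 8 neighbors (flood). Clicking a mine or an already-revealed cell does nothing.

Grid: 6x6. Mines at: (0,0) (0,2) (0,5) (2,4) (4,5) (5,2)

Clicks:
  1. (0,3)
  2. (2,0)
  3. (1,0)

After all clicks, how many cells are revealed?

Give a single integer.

Click 1 (0,3) count=1: revealed 1 new [(0,3)] -> total=1
Click 2 (2,0) count=0: revealed 18 new [(1,0) (1,1) (1,2) (1,3) (2,0) (2,1) (2,2) (2,3) (3,0) (3,1) (3,2) (3,3) (4,0) (4,1) (4,2) (4,3) (5,0) (5,1)] -> total=19
Click 3 (1,0) count=1: revealed 0 new [(none)] -> total=19

Answer: 19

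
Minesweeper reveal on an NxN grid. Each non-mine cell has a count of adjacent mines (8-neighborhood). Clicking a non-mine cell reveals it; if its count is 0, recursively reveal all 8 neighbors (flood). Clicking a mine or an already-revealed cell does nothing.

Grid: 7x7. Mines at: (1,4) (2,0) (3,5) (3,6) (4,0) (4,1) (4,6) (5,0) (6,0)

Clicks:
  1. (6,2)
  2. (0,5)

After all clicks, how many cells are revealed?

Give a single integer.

Click 1 (6,2) count=0: revealed 32 new [(0,0) (0,1) (0,2) (0,3) (1,0) (1,1) (1,2) (1,3) (2,1) (2,2) (2,3) (2,4) (3,1) (3,2) (3,3) (3,4) (4,2) (4,3) (4,4) (4,5) (5,1) (5,2) (5,3) (5,4) (5,5) (5,6) (6,1) (6,2) (6,3) (6,4) (6,5) (6,6)] -> total=32
Click 2 (0,5) count=1: revealed 1 new [(0,5)] -> total=33

Answer: 33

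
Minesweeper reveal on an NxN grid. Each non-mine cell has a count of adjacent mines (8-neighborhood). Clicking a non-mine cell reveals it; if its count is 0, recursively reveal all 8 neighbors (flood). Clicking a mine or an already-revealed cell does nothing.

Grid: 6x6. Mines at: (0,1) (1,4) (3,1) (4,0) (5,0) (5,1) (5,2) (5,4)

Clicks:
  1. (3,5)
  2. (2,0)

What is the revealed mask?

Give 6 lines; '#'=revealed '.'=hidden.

Click 1 (3,5) count=0: revealed 12 new [(2,2) (2,3) (2,4) (2,5) (3,2) (3,3) (3,4) (3,5) (4,2) (4,3) (4,4) (4,5)] -> total=12
Click 2 (2,0) count=1: revealed 1 new [(2,0)] -> total=13

Answer: ......
......
#.####
..####
..####
......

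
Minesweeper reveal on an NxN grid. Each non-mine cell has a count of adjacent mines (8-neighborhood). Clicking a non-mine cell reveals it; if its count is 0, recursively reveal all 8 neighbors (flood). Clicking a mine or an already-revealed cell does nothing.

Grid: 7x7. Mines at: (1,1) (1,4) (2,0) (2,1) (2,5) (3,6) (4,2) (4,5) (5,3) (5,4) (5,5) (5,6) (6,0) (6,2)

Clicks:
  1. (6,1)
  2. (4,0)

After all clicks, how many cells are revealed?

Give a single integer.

Click 1 (6,1) count=2: revealed 1 new [(6,1)] -> total=1
Click 2 (4,0) count=0: revealed 6 new [(3,0) (3,1) (4,0) (4,1) (5,0) (5,1)] -> total=7

Answer: 7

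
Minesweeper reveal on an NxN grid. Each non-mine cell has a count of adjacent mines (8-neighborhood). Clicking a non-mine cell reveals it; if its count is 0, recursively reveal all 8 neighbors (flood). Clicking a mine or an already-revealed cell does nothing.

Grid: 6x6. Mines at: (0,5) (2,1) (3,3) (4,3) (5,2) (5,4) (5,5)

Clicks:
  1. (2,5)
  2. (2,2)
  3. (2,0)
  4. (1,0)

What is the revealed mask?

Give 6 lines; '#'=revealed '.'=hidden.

Answer: ......
#...##
#.#.##
....##
....##
......

Derivation:
Click 1 (2,5) count=0: revealed 8 new [(1,4) (1,5) (2,4) (2,5) (3,4) (3,5) (4,4) (4,5)] -> total=8
Click 2 (2,2) count=2: revealed 1 new [(2,2)] -> total=9
Click 3 (2,0) count=1: revealed 1 new [(2,0)] -> total=10
Click 4 (1,0) count=1: revealed 1 new [(1,0)] -> total=11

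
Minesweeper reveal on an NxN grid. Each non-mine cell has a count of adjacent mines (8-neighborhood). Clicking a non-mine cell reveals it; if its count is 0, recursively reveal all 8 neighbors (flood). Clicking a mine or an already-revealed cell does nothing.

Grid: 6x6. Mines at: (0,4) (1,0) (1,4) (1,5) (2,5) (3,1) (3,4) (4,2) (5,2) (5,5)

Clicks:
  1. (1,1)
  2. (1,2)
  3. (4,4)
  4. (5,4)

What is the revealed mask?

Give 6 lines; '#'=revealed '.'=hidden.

Answer: .###..
.###..
.###..
......
....#.
....#.

Derivation:
Click 1 (1,1) count=1: revealed 1 new [(1,1)] -> total=1
Click 2 (1,2) count=0: revealed 8 new [(0,1) (0,2) (0,3) (1,2) (1,3) (2,1) (2,2) (2,3)] -> total=9
Click 3 (4,4) count=2: revealed 1 new [(4,4)] -> total=10
Click 4 (5,4) count=1: revealed 1 new [(5,4)] -> total=11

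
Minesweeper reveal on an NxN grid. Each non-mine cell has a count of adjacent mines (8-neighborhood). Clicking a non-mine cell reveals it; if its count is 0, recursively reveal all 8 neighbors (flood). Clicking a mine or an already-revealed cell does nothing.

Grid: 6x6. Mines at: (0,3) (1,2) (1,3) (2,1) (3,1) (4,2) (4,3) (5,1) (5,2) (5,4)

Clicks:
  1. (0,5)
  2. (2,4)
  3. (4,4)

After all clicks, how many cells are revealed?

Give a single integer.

Answer: 10

Derivation:
Click 1 (0,5) count=0: revealed 10 new [(0,4) (0,5) (1,4) (1,5) (2,4) (2,5) (3,4) (3,5) (4,4) (4,5)] -> total=10
Click 2 (2,4) count=1: revealed 0 new [(none)] -> total=10
Click 3 (4,4) count=2: revealed 0 new [(none)] -> total=10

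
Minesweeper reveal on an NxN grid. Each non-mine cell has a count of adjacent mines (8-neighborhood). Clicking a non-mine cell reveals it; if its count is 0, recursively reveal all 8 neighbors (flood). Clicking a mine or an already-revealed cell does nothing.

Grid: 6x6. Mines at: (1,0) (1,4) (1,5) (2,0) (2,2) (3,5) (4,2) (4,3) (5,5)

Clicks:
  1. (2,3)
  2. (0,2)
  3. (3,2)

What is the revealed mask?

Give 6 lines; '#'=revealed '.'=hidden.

Answer: .###..
.###..
...#..
..#...
......
......

Derivation:
Click 1 (2,3) count=2: revealed 1 new [(2,3)] -> total=1
Click 2 (0,2) count=0: revealed 6 new [(0,1) (0,2) (0,3) (1,1) (1,2) (1,3)] -> total=7
Click 3 (3,2) count=3: revealed 1 new [(3,2)] -> total=8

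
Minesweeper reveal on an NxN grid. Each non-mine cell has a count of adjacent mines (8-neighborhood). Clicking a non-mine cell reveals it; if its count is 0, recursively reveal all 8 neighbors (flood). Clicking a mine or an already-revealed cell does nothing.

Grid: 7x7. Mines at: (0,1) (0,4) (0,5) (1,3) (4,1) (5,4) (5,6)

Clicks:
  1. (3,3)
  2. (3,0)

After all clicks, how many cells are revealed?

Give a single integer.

Answer: 19

Derivation:
Click 1 (3,3) count=0: revealed 18 new [(1,4) (1,5) (1,6) (2,2) (2,3) (2,4) (2,5) (2,6) (3,2) (3,3) (3,4) (3,5) (3,6) (4,2) (4,3) (4,4) (4,5) (4,6)] -> total=18
Click 2 (3,0) count=1: revealed 1 new [(3,0)] -> total=19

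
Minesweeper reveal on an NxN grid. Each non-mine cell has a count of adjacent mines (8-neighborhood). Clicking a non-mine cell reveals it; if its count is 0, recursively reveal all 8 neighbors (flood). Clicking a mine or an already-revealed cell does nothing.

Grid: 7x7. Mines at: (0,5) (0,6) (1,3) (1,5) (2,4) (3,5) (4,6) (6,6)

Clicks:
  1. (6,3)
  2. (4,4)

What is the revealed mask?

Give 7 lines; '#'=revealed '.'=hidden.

Answer: ###....
###....
####...
#####..
######.
######.
######.

Derivation:
Click 1 (6,3) count=0: revealed 33 new [(0,0) (0,1) (0,2) (1,0) (1,1) (1,2) (2,0) (2,1) (2,2) (2,3) (3,0) (3,1) (3,2) (3,3) (3,4) (4,0) (4,1) (4,2) (4,3) (4,4) (4,5) (5,0) (5,1) (5,2) (5,3) (5,4) (5,5) (6,0) (6,1) (6,2) (6,3) (6,4) (6,5)] -> total=33
Click 2 (4,4) count=1: revealed 0 new [(none)] -> total=33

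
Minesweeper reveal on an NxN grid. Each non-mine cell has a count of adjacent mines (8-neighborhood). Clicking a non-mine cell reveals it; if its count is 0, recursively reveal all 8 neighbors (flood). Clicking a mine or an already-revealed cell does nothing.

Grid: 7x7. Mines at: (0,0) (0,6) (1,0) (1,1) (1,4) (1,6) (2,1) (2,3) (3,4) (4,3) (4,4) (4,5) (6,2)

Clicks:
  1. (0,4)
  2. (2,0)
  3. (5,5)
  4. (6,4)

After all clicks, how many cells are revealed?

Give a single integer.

Answer: 10

Derivation:
Click 1 (0,4) count=1: revealed 1 new [(0,4)] -> total=1
Click 2 (2,0) count=3: revealed 1 new [(2,0)] -> total=2
Click 3 (5,5) count=2: revealed 1 new [(5,5)] -> total=3
Click 4 (6,4) count=0: revealed 7 new [(5,3) (5,4) (5,6) (6,3) (6,4) (6,5) (6,6)] -> total=10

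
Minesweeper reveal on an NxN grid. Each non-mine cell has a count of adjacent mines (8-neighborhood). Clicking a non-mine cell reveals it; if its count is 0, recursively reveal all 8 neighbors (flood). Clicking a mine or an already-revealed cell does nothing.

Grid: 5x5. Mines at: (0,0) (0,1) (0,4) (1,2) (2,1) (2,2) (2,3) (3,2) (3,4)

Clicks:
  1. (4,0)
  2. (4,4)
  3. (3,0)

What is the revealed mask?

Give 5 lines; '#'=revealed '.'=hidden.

Answer: .....
.....
.....
##...
##..#

Derivation:
Click 1 (4,0) count=0: revealed 4 new [(3,0) (3,1) (4,0) (4,1)] -> total=4
Click 2 (4,4) count=1: revealed 1 new [(4,4)] -> total=5
Click 3 (3,0) count=1: revealed 0 new [(none)] -> total=5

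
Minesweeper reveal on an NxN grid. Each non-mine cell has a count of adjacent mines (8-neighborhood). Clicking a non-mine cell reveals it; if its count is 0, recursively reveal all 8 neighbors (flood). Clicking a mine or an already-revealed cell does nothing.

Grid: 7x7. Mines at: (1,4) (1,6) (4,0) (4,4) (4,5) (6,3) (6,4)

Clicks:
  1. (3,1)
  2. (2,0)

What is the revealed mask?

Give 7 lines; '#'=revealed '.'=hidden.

Answer: ####...
####...
####...
####...
.###...
.###...
.......

Derivation:
Click 1 (3,1) count=1: revealed 1 new [(3,1)] -> total=1
Click 2 (2,0) count=0: revealed 21 new [(0,0) (0,1) (0,2) (0,3) (1,0) (1,1) (1,2) (1,3) (2,0) (2,1) (2,2) (2,3) (3,0) (3,2) (3,3) (4,1) (4,2) (4,3) (5,1) (5,2) (5,3)] -> total=22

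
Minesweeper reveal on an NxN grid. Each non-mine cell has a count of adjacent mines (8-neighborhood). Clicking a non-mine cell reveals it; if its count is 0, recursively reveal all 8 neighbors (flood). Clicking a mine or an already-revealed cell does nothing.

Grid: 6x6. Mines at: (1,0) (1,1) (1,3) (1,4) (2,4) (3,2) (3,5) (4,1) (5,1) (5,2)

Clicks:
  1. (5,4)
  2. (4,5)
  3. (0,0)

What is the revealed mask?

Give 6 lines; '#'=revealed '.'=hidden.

Click 1 (5,4) count=0: revealed 6 new [(4,3) (4,4) (4,5) (5,3) (5,4) (5,5)] -> total=6
Click 2 (4,5) count=1: revealed 0 new [(none)] -> total=6
Click 3 (0,0) count=2: revealed 1 new [(0,0)] -> total=7

Answer: #.....
......
......
......
...###
...###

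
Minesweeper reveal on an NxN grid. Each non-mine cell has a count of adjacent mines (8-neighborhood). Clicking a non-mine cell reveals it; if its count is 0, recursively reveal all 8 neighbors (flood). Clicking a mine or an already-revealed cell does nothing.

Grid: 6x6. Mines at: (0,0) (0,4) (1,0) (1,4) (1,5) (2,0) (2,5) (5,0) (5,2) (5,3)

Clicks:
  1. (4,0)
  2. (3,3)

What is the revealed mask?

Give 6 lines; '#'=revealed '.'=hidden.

Click 1 (4,0) count=1: revealed 1 new [(4,0)] -> total=1
Click 2 (3,3) count=0: revealed 18 new [(0,1) (0,2) (0,3) (1,1) (1,2) (1,3) (2,1) (2,2) (2,3) (2,4) (3,1) (3,2) (3,3) (3,4) (4,1) (4,2) (4,3) (4,4)] -> total=19

Answer: .###..
.###..
.####.
.####.
#####.
......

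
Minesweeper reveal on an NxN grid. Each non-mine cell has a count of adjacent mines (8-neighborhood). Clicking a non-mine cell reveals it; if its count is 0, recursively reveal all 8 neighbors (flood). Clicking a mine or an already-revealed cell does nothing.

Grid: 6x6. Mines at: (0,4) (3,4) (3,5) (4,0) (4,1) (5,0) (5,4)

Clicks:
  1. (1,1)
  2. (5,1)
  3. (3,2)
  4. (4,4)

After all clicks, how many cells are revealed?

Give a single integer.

Click 1 (1,1) count=0: revealed 16 new [(0,0) (0,1) (0,2) (0,3) (1,0) (1,1) (1,2) (1,3) (2,0) (2,1) (2,2) (2,3) (3,0) (3,1) (3,2) (3,3)] -> total=16
Click 2 (5,1) count=3: revealed 1 new [(5,1)] -> total=17
Click 3 (3,2) count=1: revealed 0 new [(none)] -> total=17
Click 4 (4,4) count=3: revealed 1 new [(4,4)] -> total=18

Answer: 18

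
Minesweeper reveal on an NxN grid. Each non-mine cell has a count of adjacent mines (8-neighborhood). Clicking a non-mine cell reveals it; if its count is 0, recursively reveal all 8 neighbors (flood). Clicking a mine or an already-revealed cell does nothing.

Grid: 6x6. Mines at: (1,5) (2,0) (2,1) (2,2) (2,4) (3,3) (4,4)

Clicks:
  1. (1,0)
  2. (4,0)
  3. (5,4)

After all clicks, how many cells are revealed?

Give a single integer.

Click 1 (1,0) count=2: revealed 1 new [(1,0)] -> total=1
Click 2 (4,0) count=0: revealed 11 new [(3,0) (3,1) (3,2) (4,0) (4,1) (4,2) (4,3) (5,0) (5,1) (5,2) (5,3)] -> total=12
Click 3 (5,4) count=1: revealed 1 new [(5,4)] -> total=13

Answer: 13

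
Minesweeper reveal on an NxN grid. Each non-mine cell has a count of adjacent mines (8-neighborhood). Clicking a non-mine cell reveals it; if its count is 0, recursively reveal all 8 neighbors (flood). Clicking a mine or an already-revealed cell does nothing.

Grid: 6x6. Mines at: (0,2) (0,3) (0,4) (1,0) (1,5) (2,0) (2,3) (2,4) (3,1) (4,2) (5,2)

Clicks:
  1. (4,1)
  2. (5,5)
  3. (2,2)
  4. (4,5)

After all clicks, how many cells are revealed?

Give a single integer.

Click 1 (4,1) count=3: revealed 1 new [(4,1)] -> total=1
Click 2 (5,5) count=0: revealed 9 new [(3,3) (3,4) (3,5) (4,3) (4,4) (4,5) (5,3) (5,4) (5,5)] -> total=10
Click 3 (2,2) count=2: revealed 1 new [(2,2)] -> total=11
Click 4 (4,5) count=0: revealed 0 new [(none)] -> total=11

Answer: 11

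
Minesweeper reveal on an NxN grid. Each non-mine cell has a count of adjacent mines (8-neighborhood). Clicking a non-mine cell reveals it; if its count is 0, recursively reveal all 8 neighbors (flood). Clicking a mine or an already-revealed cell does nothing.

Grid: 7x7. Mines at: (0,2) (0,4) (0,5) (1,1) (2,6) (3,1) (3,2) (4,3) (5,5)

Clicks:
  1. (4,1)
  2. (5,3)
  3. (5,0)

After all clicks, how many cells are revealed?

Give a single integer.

Click 1 (4,1) count=2: revealed 1 new [(4,1)] -> total=1
Click 2 (5,3) count=1: revealed 1 new [(5,3)] -> total=2
Click 3 (5,0) count=0: revealed 11 new [(4,0) (4,2) (5,0) (5,1) (5,2) (5,4) (6,0) (6,1) (6,2) (6,3) (6,4)] -> total=13

Answer: 13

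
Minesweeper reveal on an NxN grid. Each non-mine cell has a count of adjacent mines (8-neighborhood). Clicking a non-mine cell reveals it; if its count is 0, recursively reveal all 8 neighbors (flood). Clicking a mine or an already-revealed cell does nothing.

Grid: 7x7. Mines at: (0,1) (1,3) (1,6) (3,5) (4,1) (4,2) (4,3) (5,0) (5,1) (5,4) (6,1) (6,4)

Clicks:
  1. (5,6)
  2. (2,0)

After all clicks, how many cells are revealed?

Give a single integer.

Click 1 (5,6) count=0: revealed 6 new [(4,5) (4,6) (5,5) (5,6) (6,5) (6,6)] -> total=6
Click 2 (2,0) count=0: revealed 9 new [(1,0) (1,1) (1,2) (2,0) (2,1) (2,2) (3,0) (3,1) (3,2)] -> total=15

Answer: 15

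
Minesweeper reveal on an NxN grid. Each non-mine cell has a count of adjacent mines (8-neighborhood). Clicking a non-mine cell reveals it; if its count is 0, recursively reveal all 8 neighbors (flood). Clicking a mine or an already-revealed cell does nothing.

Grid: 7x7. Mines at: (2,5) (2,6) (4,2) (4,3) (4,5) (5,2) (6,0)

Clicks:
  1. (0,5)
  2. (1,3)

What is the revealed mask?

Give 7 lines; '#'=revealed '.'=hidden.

Click 1 (0,5) count=0: revealed 28 new [(0,0) (0,1) (0,2) (0,3) (0,4) (0,5) (0,6) (1,0) (1,1) (1,2) (1,3) (1,4) (1,5) (1,6) (2,0) (2,1) (2,2) (2,3) (2,4) (3,0) (3,1) (3,2) (3,3) (3,4) (4,0) (4,1) (5,0) (5,1)] -> total=28
Click 2 (1,3) count=0: revealed 0 new [(none)] -> total=28

Answer: #######
#######
#####..
#####..
##.....
##.....
.......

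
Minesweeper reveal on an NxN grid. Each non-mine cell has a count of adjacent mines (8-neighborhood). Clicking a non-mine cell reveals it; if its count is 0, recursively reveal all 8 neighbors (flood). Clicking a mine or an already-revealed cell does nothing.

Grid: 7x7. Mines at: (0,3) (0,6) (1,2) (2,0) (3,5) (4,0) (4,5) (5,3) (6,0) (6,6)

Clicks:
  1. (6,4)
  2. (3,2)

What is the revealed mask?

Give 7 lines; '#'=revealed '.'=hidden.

Answer: .......
.......
.####..
.####..
.####..
.......
....#..

Derivation:
Click 1 (6,4) count=1: revealed 1 new [(6,4)] -> total=1
Click 2 (3,2) count=0: revealed 12 new [(2,1) (2,2) (2,3) (2,4) (3,1) (3,2) (3,3) (3,4) (4,1) (4,2) (4,3) (4,4)] -> total=13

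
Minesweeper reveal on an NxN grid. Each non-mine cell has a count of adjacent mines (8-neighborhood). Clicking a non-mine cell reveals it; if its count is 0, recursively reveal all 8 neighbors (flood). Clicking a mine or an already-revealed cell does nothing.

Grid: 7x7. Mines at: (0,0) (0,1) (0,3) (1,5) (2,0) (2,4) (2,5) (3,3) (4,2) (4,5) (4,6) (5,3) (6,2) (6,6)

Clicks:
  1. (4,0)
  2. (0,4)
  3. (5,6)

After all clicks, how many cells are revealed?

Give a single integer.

Answer: 10

Derivation:
Click 1 (4,0) count=0: revealed 8 new [(3,0) (3,1) (4,0) (4,1) (5,0) (5,1) (6,0) (6,1)] -> total=8
Click 2 (0,4) count=2: revealed 1 new [(0,4)] -> total=9
Click 3 (5,6) count=3: revealed 1 new [(5,6)] -> total=10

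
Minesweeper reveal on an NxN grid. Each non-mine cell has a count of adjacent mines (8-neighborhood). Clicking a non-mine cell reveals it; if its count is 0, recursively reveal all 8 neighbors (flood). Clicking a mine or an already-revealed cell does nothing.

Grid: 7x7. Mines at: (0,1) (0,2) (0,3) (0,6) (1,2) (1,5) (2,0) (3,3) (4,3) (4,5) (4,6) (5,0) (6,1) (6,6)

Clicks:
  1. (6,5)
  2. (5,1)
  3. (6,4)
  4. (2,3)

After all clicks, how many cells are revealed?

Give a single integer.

Click 1 (6,5) count=1: revealed 1 new [(6,5)] -> total=1
Click 2 (5,1) count=2: revealed 1 new [(5,1)] -> total=2
Click 3 (6,4) count=0: revealed 7 new [(5,2) (5,3) (5,4) (5,5) (6,2) (6,3) (6,4)] -> total=9
Click 4 (2,3) count=2: revealed 1 new [(2,3)] -> total=10

Answer: 10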